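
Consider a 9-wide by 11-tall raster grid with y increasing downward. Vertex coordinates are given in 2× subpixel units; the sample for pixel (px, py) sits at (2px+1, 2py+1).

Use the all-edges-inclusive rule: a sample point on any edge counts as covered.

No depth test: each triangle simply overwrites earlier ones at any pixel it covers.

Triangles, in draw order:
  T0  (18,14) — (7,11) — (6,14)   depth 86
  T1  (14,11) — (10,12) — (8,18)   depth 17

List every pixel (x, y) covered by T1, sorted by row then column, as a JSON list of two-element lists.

T0:
  2·area = 36  (B↔C swapped to make it positive)
  edge (18, 14)→(6, 14): d=(-12,0) inclusive
  edge (6, 14)→(7, 11): d=(1,-3) inclusive
  edge (7, 11)→(18, 14): d=(11,3) inclusive
    (4,2)@(9, 5): e=[108,0,-72] → ·  [on edge]
    (3,5)@(7, 11): e=[36,0,0] → #  [on edge]
    (4,5)@(9, 11): e=[36,6,-6] → ·
    (3,6)@(7, 13): e=[12,2,22] → #
    (4,6)@(9, 13): e=[12,8,16] → #
    (5,6)@(11, 13): e=[12,14,10] → #
    (6,6)@(13, 13): e=[12,20,4] → #
    (7,6)@(15, 13): e=[12,26,-2] → ·
    (3,7)@(7, 15): e=[-12,4,44] → ·
    (4,7)@(9, 15): e=[-12,10,38] → ·
    (5,7)@(11, 15): e=[-12,16,32] → ·
    (6,7)@(13, 15): e=[-12,22,26] → ·
    (2,8)@(5, 17): e=[-36,0,72] → ·  [on edge]
  covered (5 px):
    · · · · · · · · ·
    · · · · · · · · ·
    · · · · · · · · ·
    · · · · · · · · ·
    · · · · · · · · ·
    · · · # · · · · ·
    · · · # # # # · ·
    · · · · · · · · ·
    · · · · · · · · ·
    · · · · · · · · ·
    · · · · · · · · ·
T1:
  2·area = 22  (B↔C swapped to make it positive)
  edge (14, 11)→(8, 18): d=(-6,7) inclusive
  edge (8, 18)→(10, 12): d=(2,-6) inclusive
  edge (10, 12)→(14, 11): d=(4,-1) inclusive
    (6,1)@(13, 3): e=[55,0,-33] → ·  [on edge]
    (5,4)@(11, 9): e=[33,0,-11] → ·  [on edge]
    (5,6)@(11, 13): e=[9,8,5] → #
    (6,6)@(13, 13): e=[-5,20,7] → ·
    (4,7)@(9, 15): e=[11,0,11] → #  [on edge]
    (5,7)@(11, 15): e=[-3,12,13] → ·
    (4,8)@(9, 17): e=[-1,4,19] → ·
    (3,10)@(7, 21): e=[-11,0,33] → ·  [on edge]
  covered (2 px):
    · · · · · · · · ·
    · · · · · · · · ·
    · · · · · · · · ·
    · · · · · · · · ·
    · · · · · · · · ·
    · · · · · · · · ·
    · · · · · # · · ·
    · · · · # · · · ·
    · · · · · · · · ·
    · · · · · · · · ·
    · · · · · · · · ·

Answer: [[5,6],[4,7]]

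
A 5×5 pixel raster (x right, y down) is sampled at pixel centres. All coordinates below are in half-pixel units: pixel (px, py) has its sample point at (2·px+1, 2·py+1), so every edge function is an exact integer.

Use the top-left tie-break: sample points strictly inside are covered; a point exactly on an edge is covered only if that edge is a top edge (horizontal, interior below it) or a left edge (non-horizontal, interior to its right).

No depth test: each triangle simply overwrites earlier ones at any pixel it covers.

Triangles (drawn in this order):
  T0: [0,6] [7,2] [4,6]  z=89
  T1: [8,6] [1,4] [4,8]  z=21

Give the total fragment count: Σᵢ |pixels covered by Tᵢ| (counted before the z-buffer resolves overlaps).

T0:
  2·area = 16
  edge (0, 6)→(7, 2): d=(7,-4) top-left  bias=+0
  edge (7, 2)→(4, 6): d=(-3,4) right/bottom  bias=-1
  edge (4, 6)→(0, 6): d=(-4,0) right/bottom  bias=-1
    (1,2)@(3, 5): e=[5,7,4] → X
    (2,2)@(5, 5): e=[13,-1,4] → .
    (1,3)@(3, 7): e=[19,1,-4] → .
  covered (1 px):
    . . . . .
    . . . . .
    . X . . .
    . . . . .
    . . . . .
T1:
  2·area = 22  (B↔C swapped to make it positive)
  edge (8, 6)→(4, 8): d=(-4,2) right/bottom  bias=-1
  edge (4, 8)→(1, 4): d=(-3,-4) top-left  bias=+0
  edge (1, 4)→(8, 6): d=(7,2) right/bottom  bias=-1
    (1,2)@(3, 5): e=[14,5,3] → X
    (2,2)@(5, 5): e=[10,13,-1] → .
    (1,3)@(3, 7): e=[6,-1,17] → .
    (2,3)@(5, 7): e=[2,7,13] → X
    (3,3)@(7, 7): e=[-2,15,9] → .
    (2,4)@(5, 9): e=[-6,1,27] → .
  covered (2 px):
    . . . . .
    . . . . .
    . X . . .
    . . X . .
    . . . . .

Answer: 3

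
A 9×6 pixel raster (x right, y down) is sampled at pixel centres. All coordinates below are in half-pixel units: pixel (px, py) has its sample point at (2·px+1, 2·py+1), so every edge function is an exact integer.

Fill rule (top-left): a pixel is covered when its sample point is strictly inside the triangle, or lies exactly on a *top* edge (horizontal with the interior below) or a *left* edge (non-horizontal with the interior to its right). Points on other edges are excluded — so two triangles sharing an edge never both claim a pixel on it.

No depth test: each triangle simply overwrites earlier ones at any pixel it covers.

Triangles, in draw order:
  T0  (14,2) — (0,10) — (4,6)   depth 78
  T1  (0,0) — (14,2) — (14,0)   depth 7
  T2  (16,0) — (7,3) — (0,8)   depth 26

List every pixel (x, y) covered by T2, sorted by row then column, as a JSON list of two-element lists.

T0:
  2·area = 24
  edge (14, 2)→(0, 10): d=(-14,8) right/bottom  bias=-1
  edge (0, 10)→(4, 6): d=(4,-4) top-left  bias=+0
  edge (4, 6)→(14, 2): d=(10,-4) top-left  bias=+0
    (4,0)@(9, 1): e=[54,0,-30] → ·  [on edge]
    (3,1)@(7, 3): e=[42,0,-18] → ·  [on edge]
    (2,2)@(5, 5): e=[30,0,-6] → ·  [on edge]
    (3,2)@(7, 5): e=[14,8,2] → █
    (4,2)@(9, 5): e=[-2,16,10] → ·
    (1,3)@(3, 7): e=[18,0,6] → █  [on edge]
    (2,3)@(5, 7): e=[2,8,14] → █
    (3,3)@(7, 7): e=[-14,16,22] → ·
    (0,4)@(1, 9): e=[6,0,18] → █  [on edge]
    (1,4)@(3, 9): e=[-10,8,26] → ·
    (2,4)@(5, 9): e=[-26,16,34] → ·
    (0,5)@(1, 11): e=[-22,8,38] → ·
  covered (4 px):
    · · · · · · · · ·
    · · · · · · · · ·
    · · · █ · · · · ·
    · █ █ · · · · · ·
    █ · · · · · · · ·
    · · · · · · · · ·
T1:
  2·area = 28  (B↔C swapped to make it positive)
  edge (0, 0)→(14, 0): d=(14,0) top-left  bias=+0
  edge (14, 0)→(14, 2): d=(0,2) right/bottom  bias=-1
  edge (14, 2)→(0, 0): d=(-14,-2) top-left  bias=+0
    (3,0)@(7, 1): e=[14,14,0] → █  [on edge]
    (4,0)@(9, 1): e=[14,10,4] → █
    (5,0)@(11, 1): e=[14,6,8] → █
    (6,0)@(13, 1): e=[14,2,12] → █
    (7,0)@(15, 1): e=[14,-2,16] → ·
    (3,1)@(7, 3): e=[42,14,-28] → ·
    (4,1)@(9, 3): e=[42,10,-24] → ·
    (5,1)@(11, 3): e=[42,6,-20] → ·
    (6,1)@(13, 3): e=[42,2,-16] → ·
  covered (4 px):
    · · · █ █ █ █ · ·
    · · · · · · · · ·
    · · · · · · · · ·
    · · · · · · · · ·
    · · · · · · · · ·
    · · · · · · · · ·
T2:
  2·area = 24  (B↔C swapped to make it positive)
  edge (16, 0)→(0, 8): d=(-16,8) right/bottom  bias=-1
  edge (0, 8)→(7, 3): d=(7,-5) top-left  bias=+0
  edge (7, 3)→(16, 0): d=(9,-3) top-left  bias=+0
    (6,0)@(13, 1): e=[8,16,0] → █  [on edge]
    (7,0)@(15, 1): e=[-8,26,6] → ·
    (3,1)@(7, 3): e=[24,0,0] → █  [on edge]
    (4,1)@(9, 3): e=[8,10,6] → █
    (5,1)@(11, 3): e=[-8,20,12] → ·
    (6,1)@(13, 3): e=[-24,30,18] → ·
    (0,2)@(1, 5): e=[40,-16,0] → ·  [on edge]
    (2,2)@(5, 5): e=[8,4,12] → █
    (3,2)@(7, 5): e=[-8,14,18] → ·
    (4,2)@(9, 5): e=[-24,24,24] → ·
    (2,3)@(5, 7): e=[-24,18,30] → ·
  covered (4 px):
    · · · · · · █ · ·
    · · · █ █ · · · ·
    · · █ · · · · · ·
    · · · · · · · · ·
    · · · · · · · · ·
    · · · · · · · · ·

Final: [[6,0],[3,1],[4,1],[2,2]]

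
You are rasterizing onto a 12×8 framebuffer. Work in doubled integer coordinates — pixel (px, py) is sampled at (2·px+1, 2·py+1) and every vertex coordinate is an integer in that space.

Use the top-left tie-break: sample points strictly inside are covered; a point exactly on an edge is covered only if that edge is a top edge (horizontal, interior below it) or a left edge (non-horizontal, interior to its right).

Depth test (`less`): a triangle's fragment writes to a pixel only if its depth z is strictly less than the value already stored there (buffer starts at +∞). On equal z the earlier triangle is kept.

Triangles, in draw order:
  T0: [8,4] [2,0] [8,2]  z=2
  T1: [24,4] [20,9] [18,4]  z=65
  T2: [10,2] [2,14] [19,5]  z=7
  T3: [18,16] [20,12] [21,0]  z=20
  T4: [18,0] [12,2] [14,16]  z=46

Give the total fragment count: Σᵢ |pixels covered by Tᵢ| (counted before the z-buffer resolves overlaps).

T0:
  2·area = 12
  edge (8, 4)→(2, 0): d=(-6,-4) top-left  bias=+0
  edge (2, 0)→(8, 2): d=(6,2) right/bottom  bias=-1
  edge (8, 2)→(8, 4): d=(0,2) right/bottom  bias=-1
    (2,0)@(5, 1): e=[6,0,6] → .  [on edge]
    (3,1)@(7, 3): e=[2,8,2] → X
    (4,1)@(9, 3): e=[10,4,-2] → .
    (5,1)@(11, 3): e=[18,0,-6] → .  [on edge]
    (3,2)@(7, 5): e=[-10,20,2] → .
    (8,2)@(17, 5): e=[30,0,-18] → .  [on edge]
    (11,3)@(23, 7): e=[42,0,-30] → .  [on edge]
  covered (1 px):
    . . . . . . . . . . . .
    . . . X . . . . . . . .
    . . . . . . . . . . . .
    . . . . . . . . . . . .
    . . . . . . . . . . . .
    . . . . . . . . . . . .
    . . . . . . . . . . . .
    . . . . . . . . . . . .
T1:
  2·area = 30
  edge (24, 4)→(20, 9): d=(-4,5) right/bottom  bias=-1
  edge (20, 9)→(18, 4): d=(-2,-5) top-left  bias=+0
  edge (18, 4)→(24, 4): d=(6,0) top-left  bias=+0
    (9,2)@(19, 5): e=[21,3,6] → X
    (10,2)@(21, 5): e=[11,13,6] → X
    (11,2)@(23, 5): e=[1,23,6] → X
    (9,3)@(19, 7): e=[13,-1,18] → .
    (10,3)@(21, 7): e=[3,9,18] → X
    (11,3)@(23, 7): e=[-7,19,18] → .
    (10,4)@(21, 9): e=[-5,5,30] → .
  covered (4 px):
    . . . . . . . . . . . .
    . . . . . . . . . . . .
    . . . . . . . . . X X X
    . . . . . . . . . . X .
    . . . . . . . . . . . .
    . . . . . . . . . . . .
    . . . . . . . . . . . .
    . . . . . . . . . . . .
T2:
  2·area = 132  (B↔C swapped to make it positive)
  edge (10, 2)→(19, 5): d=(9,3) right/bottom  bias=-1
  edge (19, 5)→(2, 14): d=(-17,9) right/bottom  bias=-1
  edge (2, 14)→(10, 2): d=(8,-12) top-left  bias=+0
    (3,0)@(7, 1): e=[0,176,-44] → .  [on edge]
    (5,1)@(11, 3): e=[6,106,20] → X
    (6,1)@(13, 3): e=[0,88,44] → .  [on edge]
    (4,2)@(9, 5): e=[30,90,12] → X
    (6,2)@(13, 5): e=[18,54,60] → X
    (7,2)@(15, 5): e=[12,36,84] → X
    (8,2)@(17, 5): e=[6,18,108] → X
    (9,2)@(19, 5): e=[0,0,132] → .  [on edge]
    (3,3)@(7, 7): e=[54,74,4] → X
    (8,3)@(17, 7): e=[24,-16,124] → .
    (3,4)@(7, 9): e=[72,40,20] → X
    (6,4)@(13, 9): e=[54,-14,92] → .
  covered (17 px):
    . . . . . . . . . . . .
    . . . . . X . . . . . .
    . . . . X X X X X . . .
    . . . X X X X X . . . .
    . . . X X X . . . . . .
    . . X X . . . . . . . .
    . X . . . . . . . . . .
    . . . . . . . . . . . .
T3:
  2·area = 20  (B↔C swapped to make it positive)
  edge (18, 16)→(21, 0): d=(3,-16) top-left  bias=+0
  edge (21, 0)→(20, 12): d=(-1,12) right/bottom  bias=-1
  edge (20, 12)→(18, 16): d=(-2,4) right/bottom  bias=-1
    (9,5)@(19, 11): e=[1,13,6] → X
    (10,5)@(21, 11): e=[33,-11,-2] → .
    (9,6)@(19, 13): e=[7,11,2] → X
    (10,6)@(21, 13): e=[39,-13,-6] → .
    (9,7)@(19, 15): e=[13,9,-2] → .
  covered (2 px):
    . . . . . . . . . . . .
    . . . . . . . . . . . .
    . . . . . . . . . . . .
    . . . . . . . . . . . .
    . . . . . . . . . . . .
    . . . . . . . . . X . .
    . . . . . . . . . X . .
    . . . . . . . . . . . .
T4:
  2·area = 88  (B↔C swapped to make it positive)
  edge (18, 0)→(14, 16): d=(-4,16) right/bottom  bias=-1
  edge (14, 16)→(12, 2): d=(-2,-14) top-left  bias=+0
  edge (12, 2)→(18, 0): d=(6,-2) top-left  bias=+0
    (7,0)@(15, 1): e=[44,44,0] → X  [on edge]
    (8,0)@(17, 1): e=[12,72,4] → X
    (9,0)@(19, 1): e=[-20,100,8] → .
    (4,1)@(9, 3): e=[132,-44,0] → .  [on edge]
    (6,1)@(13, 3): e=[68,12,8] → X
    (9,1)@(19, 3): e=[-28,96,20] → .
    (1,2)@(3, 5): e=[220,-132,0] → .  [on edge]
    (6,2)@(13, 5): e=[60,8,20] → X
    (8,2)@(17, 5): e=[-4,64,28] → .
    (6,3)@(13, 7): e=[52,4,32] → X
    (8,3)@(17, 7): e=[-12,60,40] → .
    (6,4)@(13, 9): e=[44,0,44] → X  [on edge]
  covered (12 px):
    . . . . . . . X X . . .
    . . . . . . X X X . . .
    . . . . . . X X . . . .
    . . . . . . X X . . . .
    . . . . . . X X . . . .
    . . . . . . . X . . . .
    . . . . . . . . . . . .
    . . . . . . . . . . . .

Result: 36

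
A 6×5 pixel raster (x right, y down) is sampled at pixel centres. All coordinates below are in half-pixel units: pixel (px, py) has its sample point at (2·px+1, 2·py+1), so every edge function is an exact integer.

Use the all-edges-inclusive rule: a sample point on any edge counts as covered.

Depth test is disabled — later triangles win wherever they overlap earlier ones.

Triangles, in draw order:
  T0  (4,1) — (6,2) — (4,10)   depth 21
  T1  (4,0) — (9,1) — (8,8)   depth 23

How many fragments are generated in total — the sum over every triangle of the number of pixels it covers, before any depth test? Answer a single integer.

T0:
  2·area = 18
  edge (4, 1)→(6, 2): d=(2,1) inclusive
  edge (6, 2)→(4, 10): d=(-2,8) inclusive
  edge (4, 10)→(4, 1): d=(0,-9) inclusive
    (2,1)@(5, 3): e=[3,6,9] → X
    (3,1)@(7, 3): e=[1,-10,27] → .
    (2,2)@(5, 5): e=[7,2,9] → X
    (3,2)@(7, 5): e=[5,-14,27] → .
    (2,3)@(5, 7): e=[11,-2,9] → .
  covered (2 px):
    . . . . . .
    . . X . . .
    . . X . . .
    . . . . . .
    . . . . . .
T1:
  2·area = 36
  edge (4, 0)→(9, 1): d=(5,1) inclusive
  edge (9, 1)→(8, 8): d=(-1,7) inclusive
  edge (8, 8)→(4, 0): d=(-4,-8) inclusive
    (2,0)@(5, 1): e=[4,28,4] → X
    (3,0)@(7, 1): e=[2,14,20] → X
    (4,0)@(9, 1): e=[0,0,36] → X  [on edge]
    (5,0)@(11, 1): e=[-2,-14,52] → .
    (2,1)@(5, 3): e=[14,26,-4] → .
    (3,1)@(7, 3): e=[12,12,12] → X
    (4,1)@(9, 3): e=[10,-2,28] → .
    (3,2)@(7, 5): e=[22,10,4] → X
    (4,2)@(9, 5): e=[20,-4,20] → .
    (3,3)@(7, 7): e=[32,8,-4] → .
  covered (5 px):
    . . X X X .
    . . . X . .
    . . . X . .
    . . . . . .
    . . . . . .

Answer: 7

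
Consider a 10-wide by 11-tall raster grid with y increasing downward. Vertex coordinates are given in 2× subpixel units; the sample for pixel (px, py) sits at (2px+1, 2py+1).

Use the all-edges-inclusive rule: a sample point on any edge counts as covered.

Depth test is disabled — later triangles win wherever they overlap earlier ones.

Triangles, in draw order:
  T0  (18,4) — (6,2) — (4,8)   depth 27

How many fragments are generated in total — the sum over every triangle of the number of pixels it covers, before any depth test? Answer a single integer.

T0:
  2·area = 76  (B↔C swapped to make it positive)
  edge (18, 4)→(4, 8): d=(-14,4) inclusive
  edge (4, 8)→(6, 2): d=(2,-6) inclusive
  edge (6, 2)→(18, 4): d=(12,2) inclusive
    (3,1)@(7, 3): e=[58,8,10] → X
    (4,1)@(9, 3): e=[50,20,6] → X
    (5,1)@(11, 3): e=[42,32,2] → X
    (6,1)@(13, 3): e=[34,44,-2] → .
    (2,2)@(5, 5): e=[38,0,38] → X  [on edge]
    (6,2)@(13, 5): e=[6,48,22] → X
    (7,2)@(15, 5): e=[-2,60,18] → .
    (2,3)@(5, 7): e=[10,4,62] → X
    (4,3)@(9, 7): e=[-6,28,54] → .
    (5,3)@(11, 7): e=[-14,40,50] → .
    (6,3)@(13, 7): e=[-22,52,46] → .
    (2,4)@(5, 9): e=[-18,8,86] → .
    (1,5)@(3, 11): e=[-38,0,114] → .  [on edge]
    (0,8)@(1, 17): e=[-114,0,190] → .  [on edge]
  covered (10 px):
    . . . . . . . . . .
    . . . X X X . . . .
    . . X X X X X . . .
    . . X X . . . . . .
    . . . . . . . . . .
    . . . . . . . . . .
    . . . . . . . . . .
    . . . . . . . . . .
    . . . . . . . . . .
    . . . . . . . . . .
    . . . . . . . . . .

Answer: 10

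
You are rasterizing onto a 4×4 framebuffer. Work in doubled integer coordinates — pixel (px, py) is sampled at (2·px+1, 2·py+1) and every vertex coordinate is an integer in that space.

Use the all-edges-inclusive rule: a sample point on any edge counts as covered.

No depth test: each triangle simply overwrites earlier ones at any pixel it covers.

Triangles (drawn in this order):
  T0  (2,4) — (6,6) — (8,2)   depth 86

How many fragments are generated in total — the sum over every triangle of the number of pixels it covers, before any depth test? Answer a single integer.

T0:
  2·area = 20  (B↔C swapped to make it positive)
  edge (2, 4)→(8, 2): d=(6,-2) inclusive
  edge (8, 2)→(6, 6): d=(-2,4) inclusive
  edge (6, 6)→(2, 4): d=(-4,-2) inclusive
    (2,1)@(5, 3): e=[0,10,10] → █  [on edge]
    (3,1)@(7, 3): e=[4,2,14] → █
    (2,2)@(5, 5): e=[12,6,2] → █
    (3,2)@(7, 5): e=[16,-2,6] → ·
    (2,3)@(5, 7): e=[24,2,-6] → ·
  covered (3 px):
    · · · ·
    · · █ █
    · · █ ·
    · · · ·

Result: 3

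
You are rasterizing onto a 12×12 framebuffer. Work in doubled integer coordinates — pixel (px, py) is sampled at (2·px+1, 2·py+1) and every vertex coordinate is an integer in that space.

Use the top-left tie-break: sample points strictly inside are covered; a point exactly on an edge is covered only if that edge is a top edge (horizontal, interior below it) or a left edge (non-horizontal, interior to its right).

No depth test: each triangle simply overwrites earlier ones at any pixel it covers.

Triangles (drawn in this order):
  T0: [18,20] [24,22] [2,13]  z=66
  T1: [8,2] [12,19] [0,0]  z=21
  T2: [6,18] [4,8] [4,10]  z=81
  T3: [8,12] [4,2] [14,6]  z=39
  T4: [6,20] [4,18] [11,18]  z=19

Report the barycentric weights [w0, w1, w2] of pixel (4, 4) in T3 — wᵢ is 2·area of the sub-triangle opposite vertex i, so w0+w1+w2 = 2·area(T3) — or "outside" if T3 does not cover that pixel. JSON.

T0:
  2·area = 10  (B↔C swapped to make it positive)
  edge (18, 20)→(2, 13): d=(-16,-7) top-left  bias=+0
  edge (2, 13)→(24, 22): d=(22,9) right/bottom  bias=-1
  edge (24, 22)→(18, 20): d=(-6,-2) top-left  bias=+0
    (1,7)@(3, 15): e=[-25,35,0] → ·  [on edge]
    (4,8)@(9, 17): e=[-15,25,0] → ·  [on edge]
    (7,9)@(15, 19): e=[-5,15,0] → ·  [on edge]
    (10,10)@(21, 21): e=[5,5,0] → █  [on edge]
    (11,10)@(23, 21): e=[19,-13,4] → ·
    (10,11)@(21, 23): e=[-27,49,-12] → ·
  covered (1 px):
    · · · · · · · · · · · ·
    · · · · · · · · · · · ·
    · · · · · · · · · · · ·
    · · · · · · · · · · · ·
    · · · · · · · · · · · ·
    · · · · · · · · · · · ·
    · · · · · · · · · · · ·
    · · · · · · · · · · · ·
    · · · · · · · · · · · ·
    · · · · · · · · · · · ·
    · · · · · · · · · · █ ·
    · · · · · · · · · · · ·
T1:
  2·area = 128
  edge (8, 2)→(12, 19): d=(4,17) right/bottom  bias=-1
  edge (12, 19)→(0, 0): d=(-12,-19) top-left  bias=+0
  edge (0, 0)→(8, 2): d=(8,2) right/bottom  bias=-1
    (0,0)@(1, 1): e=[115,7,6] → █
    (1,0)@(3, 1): e=[81,45,2] → █
    (2,0)@(5, 1): e=[47,83,-2] → ·
    (0,1)@(1, 3): e=[123,-17,22] → ·
    (1,1)@(3, 3): e=[89,21,18] → █
    (2,1)@(5, 3): e=[55,59,14] → █
    (3,1)@(7, 3): e=[21,97,10] → █
    (4,1)@(9, 3): e=[-13,135,6] → ·
    (1,2)@(3, 5): e=[97,-3,34] → ·
    (2,2)@(5, 5): e=[63,35,30] → █
    (4,2)@(9, 5): e=[-5,111,22] → ·
    (2,3)@(5, 7): e=[71,11,46] → █
  covered (17 px):
    █ █ · · · · · · · · · ·
    · █ █ █ · · · · · · · ·
    · · █ █ · · · · · · · ·
    · · █ █ █ · · · · · · ·
    · · · █ █ · · · · · · ·
    · · · █ █ · · · · · · ·
    · · · · █ · · · · · · ·
    · · · · · █ · · · · · ·
    · · · · · █ · · · · · ·
    · · · · · · · · · · · ·
    · · · · · · · · · · · ·
    · · · · · · · · · · · ·
T2:
  2·area = 4  (B↔C swapped to make it positive)
  edge (6, 18)→(4, 10): d=(-2,-8) top-left  bias=+0
  edge (4, 10)→(4, 8): d=(0,-2) top-left  bias=+0
  edge (4, 8)→(6, 18): d=(2,10) right/bottom  bias=-1
    (1,1)@(3, 3): e=[6,-2,0] → ·  [on edge]
    (2,6)@(5, 13): e=[2,2,0] → ·  [on edge]
    (3,11)@(7, 23): e=[-2,6,0] → ·  [on edge]
  covered (0 px):
    · · · · · · · · · · · ·
    · · · · · · · · · · · ·
    · · · · · · · · · · · ·
    · · · · · · · · · · · ·
    · · · · · · · · · · · ·
    · · · · · · · · · · · ·
    · · · · · · · · · · · ·
    · · · · · · · · · · · ·
    · · · · · · · · · · · ·
    · · · · · · · · · · · ·
    · · · · · · · · · · · ·
    · · · · · · · · · · · ·
T3:
  2·area = 84
  edge (8, 12)→(4, 2): d=(-4,-10) top-left  bias=+0
  edge (4, 2)→(14, 6): d=(10,4) right/bottom  bias=-1
  edge (14, 6)→(8, 12): d=(-6,6) right/bottom  bias=-1
    (9,0)@(19, 1): e=[154,-70,0] → ·  [on edge]
    (2,1)@(5, 3): e=[6,6,72] → █
    (3,1)@(7, 3): e=[26,-2,60] → ·
    (8,1)@(17, 3): e=[126,-42,0] → ·  [on edge]
    (2,2)@(5, 5): e=[-2,26,60] → ·
    (3,2)@(7, 5): e=[18,18,48] → █
    (4,2)@(9, 5): e=[38,10,36] → █
    (5,2)@(11, 5): e=[58,2,24] → █
    (6,2)@(13, 5): e=[78,-6,12] → ·
    (7,2)@(15, 5): e=[98,-14,0] → ·  [on edge]
    (3,3)@(7, 7): e=[10,38,36] → █
    (6,3)@(13, 7): e=[70,14,0] → ·  [on edge]
    (5,4)@(11, 9): e=[42,42,0] → ·  [on edge]
    (4,5)@(9, 11): e=[14,70,0] → ·  [on edge]
    (3,6)@(7, 13): e=[-14,98,0] → ·  [on edge]
    (2,7)@(5, 15): e=[-42,126,0] → ·  [on edge]
    (1,8)@(3, 17): e=[-70,154,0] → ·  [on edge]
    (0,9)@(1, 19): e=[-98,182,0] → ·  [on edge]
  covered (9 px):
    · · · · · · · · · · · ·
    · · █ · · · · · · · · ·
    · · · █ █ █ · · · · · ·
    · · · █ █ █ · · · · · ·
    · · · █ █ · · · · · · ·
    · · · · · · · · · · · ·
    · · · · · · · · · · · ·
    · · · · · · · · · · · ·
    · · · · · · · · · · · ·
    · · · · · · · · · · · ·
    · · · · · · · · · · · ·
    · · · · · · · · · · · ·
T4:
  2·area = 14
  edge (6, 20)→(4, 18): d=(-2,-2) top-left  bias=+0
  edge (4, 18)→(11, 18): d=(7,0) top-left  bias=+0
  edge (11, 18)→(6, 20): d=(-5,2) right/bottom  bias=-1
    (0,7)@(1, 15): e=[0,-21,35] → ·  [on edge]
    (1,8)@(3, 17): e=[0,-7,21] → ·  [on edge]
    (2,9)@(5, 19): e=[0,7,7] → █  [on edge]
    (3,9)@(7, 19): e=[4,7,3] → █
    (4,9)@(9, 19): e=[8,7,-1] → ·
    (2,10)@(5, 21): e=[-4,21,-3] → ·
    (3,10)@(7, 21): e=[0,21,-7] → ·  [on edge]
    (4,11)@(9, 23): e=[0,35,-21] → ·  [on edge]
  covered (2 px):
    · · · · · · · · · · · ·
    · · · · · · · · · · · ·
    · · · · · · · · · · · ·
    · · · · · · · · · · · ·
    · · · · · · · · · · · ·
    · · · · · · · · · · · ·
    · · · · · · · · · · · ·
    · · · · · · · · · · · ·
    · · · · · · · · · · · ·
    · · █ █ · · · · · · · ·
    · · · · · · · · · · · ·
    · · · · · · · · · · · ·

Final: [50,12,22]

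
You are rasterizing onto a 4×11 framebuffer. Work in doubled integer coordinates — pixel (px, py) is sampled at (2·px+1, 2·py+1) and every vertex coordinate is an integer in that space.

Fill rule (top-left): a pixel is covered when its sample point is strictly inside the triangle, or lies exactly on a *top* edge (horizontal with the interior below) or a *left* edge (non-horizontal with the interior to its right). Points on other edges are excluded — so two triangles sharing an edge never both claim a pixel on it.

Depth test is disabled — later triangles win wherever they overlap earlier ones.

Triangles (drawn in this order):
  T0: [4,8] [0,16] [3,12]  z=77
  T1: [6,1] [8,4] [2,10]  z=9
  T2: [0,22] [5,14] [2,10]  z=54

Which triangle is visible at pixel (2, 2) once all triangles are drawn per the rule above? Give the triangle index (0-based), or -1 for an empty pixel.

T0:
  2·area = 8  (B↔C swapped to make it positive)
  edge (4, 8)→(3, 12): d=(-1,4) right/bottom  bias=-1
  edge (3, 12)→(0, 16): d=(-3,4) right/bottom  bias=-1
  edge (0, 16)→(4, 8): d=(4,-8) top-left  bias=+0
    (1,5)@(3, 11): e=[1,3,4] → X
    (2,5)@(5, 11): e=[-7,-5,20] → .
    (1,6)@(3, 13): e=[-1,-3,12] → .
  covered (1 px):
    . . . .
    . . . .
    . . . .
    . . . .
    . . . .
    . X . .
    . . . .
    . . . .
    . . . .
    . . . .
    . . . .
T1:
  2·area = 30
  edge (6, 1)→(8, 4): d=(2,3) right/bottom  bias=-1
  edge (8, 4)→(2, 10): d=(-6,6) right/bottom  bias=-1
  edge (2, 10)→(6, 1): d=(4,-9) top-left  bias=+0
    (3,1)@(7, 3): e=[1,12,17] → X
    (2,2)@(5, 5): e=[11,12,7] → X
    (3,2)@(7, 5): e=[5,0,25] → .  [on edge]
    (2,3)@(5, 7): e=[15,0,15] → .  [on edge]
    (1,4)@(3, 9): e=[25,0,5] → .  [on edge]
    (0,5)@(1, 11): e=[35,0,-5] → .  [on edge]
  covered (2 px):
    . . . .
    . . . X
    . . X .
    . . . .
    . . . .
    . . . .
    . . . .
    . . . .
    . . . .
    . . . .
    . . . .
T2:
  2·area = 44  (B↔C swapped to make it positive)
  edge (0, 22)→(2, 10): d=(2,-12) top-left  bias=+0
  edge (2, 10)→(5, 14): d=(3,4) right/bottom  bias=-1
  edge (5, 14)→(0, 22): d=(-5,8) right/bottom  bias=-1
    (1,6)@(3, 13): e=[18,5,21] → X
    (2,6)@(5, 13): e=[42,-3,5] → .
    (1,7)@(3, 15): e=[22,11,11] → X
    (2,7)@(5, 15): e=[46,3,-5] → .
    (0,8)@(1, 17): e=[2,25,17] → X
    (2,8)@(5, 17): e=[50,9,-15] → .
    (0,9)@(1, 19): e=[6,31,7] → X
    (1,9)@(3, 19): e=[30,23,-9] → .
    (0,10)@(1, 21): e=[10,37,-3] → .
  covered (5 px):
    . . . .
    . . . .
    . . . .
    . . . .
    . . . .
    . . . .
    . X . .
    . X . .
    X X . .
    X . . .
    . . . .

Z-buffer (winner per pixel, '.' = empty):
  . . . .
  . . . 1
  . . 1 .
  . . . .
  . . . .
  . 0 . .
  . 2 . .
  . 2 . .
  2 2 . .
  2 . . .
  . . . .

Final: 1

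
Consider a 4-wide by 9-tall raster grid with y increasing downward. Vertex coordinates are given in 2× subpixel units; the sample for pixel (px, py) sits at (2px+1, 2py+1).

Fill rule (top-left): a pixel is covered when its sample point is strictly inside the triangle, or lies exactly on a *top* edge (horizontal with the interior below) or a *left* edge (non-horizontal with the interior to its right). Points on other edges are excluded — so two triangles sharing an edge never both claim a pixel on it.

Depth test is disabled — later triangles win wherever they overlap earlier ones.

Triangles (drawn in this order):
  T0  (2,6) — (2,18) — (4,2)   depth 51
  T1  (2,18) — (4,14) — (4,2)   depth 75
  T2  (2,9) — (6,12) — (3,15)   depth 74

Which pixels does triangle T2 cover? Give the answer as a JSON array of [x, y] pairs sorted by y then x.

T0:
  2·area = 24  (B↔C swapped to make it positive)
  edge (2, 6)→(4, 2): d=(2,-4) top-left  bias=+0
  edge (4, 2)→(2, 18): d=(-2,16) right/bottom  bias=-1
  edge (2, 18)→(2, 6): d=(0,-12) top-left  bias=+0
    (1,2)@(3, 5): e=[2,10,12] → #
    (2,2)@(5, 5): e=[10,-22,36] → ·
    (1,3)@(3, 7): e=[6,6,12] → #
    (2,3)@(5, 7): e=[14,-26,36] → ·
    (1,4)@(3, 9): e=[10,2,12] → #
    (2,4)@(5, 9): e=[18,-30,36] → ·
    (1,5)@(3, 11): e=[14,-2,12] → ·
  covered (3 px):
    · · · ·
    · · · ·
    · # · ·
    · # · ·
    · # · ·
    · · · ·
    · · · ·
    · · · ·
    · · · ·
T1:
  2·area = 24  (B↔C swapped to make it positive)
  edge (2, 18)→(4, 2): d=(2,-16) top-left  bias=+0
  edge (4, 2)→(4, 14): d=(0,12) right/bottom  bias=-1
  edge (4, 14)→(2, 18): d=(-2,4) right/bottom  bias=-1
    (1,5)@(3, 11): e=[2,12,10] → #
    (2,5)@(5, 11): e=[34,-12,2] → ·
    (1,6)@(3, 13): e=[6,12,6] → #
    (2,6)@(5, 13): e=[38,-12,-2] → ·
    (1,7)@(3, 15): e=[10,12,2] → #
    (2,7)@(5, 15): e=[42,-12,-6] → ·
    (1,8)@(3, 17): e=[14,12,-2] → ·
  covered (3 px):
    · · · ·
    · · · ·
    · · · ·
    · · · ·
    · · · ·
    · # · ·
    · # · ·
    · # · ·
    · · · ·
T2:
  2·area = 21
  edge (2, 9)→(6, 12): d=(4,3) right/bottom  bias=-1
  edge (6, 12)→(3, 15): d=(-3,3) right/bottom  bias=-1
  edge (3, 15)→(2, 9): d=(-1,-6) top-left  bias=+0
    (0,1)@(1, 3): e=[-21,42,0] → ·  [on edge]
    (1,5)@(3, 11): e=[5,12,4] → #
    (2,5)@(5, 11): e=[-1,6,16] → ·
    (3,5)@(7, 11): e=[-7,0,28] → ·  [on edge]
    (1,6)@(3, 13): e=[13,6,2] → #
    (2,6)@(5, 13): e=[7,0,14] → ·  [on edge]
    (1,7)@(3, 15): e=[21,0,0] → ·  [on edge]
    (0,8)@(1, 17): e=[35,0,-14] → ·  [on edge]
  covered (2 px):
    · · · ·
    · · · ·
    · · · ·
    · · · ·
    · · · ·
    · # · ·
    · # · ·
    · · · ·
    · · · ·

Final: [[1,5],[1,6]]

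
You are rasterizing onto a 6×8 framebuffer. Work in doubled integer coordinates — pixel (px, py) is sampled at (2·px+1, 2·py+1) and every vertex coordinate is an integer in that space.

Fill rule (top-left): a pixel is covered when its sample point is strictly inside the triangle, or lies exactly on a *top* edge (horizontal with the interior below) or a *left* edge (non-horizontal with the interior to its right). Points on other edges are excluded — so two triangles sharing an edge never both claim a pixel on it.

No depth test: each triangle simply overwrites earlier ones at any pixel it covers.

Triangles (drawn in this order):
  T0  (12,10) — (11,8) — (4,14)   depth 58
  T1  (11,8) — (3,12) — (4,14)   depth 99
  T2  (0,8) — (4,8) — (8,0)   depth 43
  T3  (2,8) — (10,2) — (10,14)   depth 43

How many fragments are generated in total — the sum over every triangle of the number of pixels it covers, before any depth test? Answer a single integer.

T0:
  2·area = 20  (B↔C swapped to make it positive)
  edge (12, 10)→(4, 14): d=(-8,4) right/bottom  bias=-1
  edge (4, 14)→(11, 8): d=(7,-6) top-left  bias=+0
  edge (11, 8)→(12, 10): d=(1,2) right/bottom  bias=-1
    (5,4)@(11, 9): e=[12,7,1] → █
    (4,5)@(9, 11): e=[4,9,7] → █
    (5,5)@(11, 11): e=[-4,21,3] → ·
    (4,6)@(9, 13): e=[-12,23,9] → ·
  covered (2 px):
    · · · · · ·
    · · · · · ·
    · · · · · ·
    · · · · · ·
    · · · · · █
    · · · · █ ·
    · · · · · ·
    · · · · · ·
T1:
  2·area = 20  (B↔C swapped to make it positive)
  edge (11, 8)→(4, 14): d=(-7,6) right/bottom  bias=-1
  edge (4, 14)→(3, 12): d=(-1,-2) top-left  bias=+0
  edge (3, 12)→(11, 8): d=(8,-4) top-left  bias=+0
    (4,4)@(9, 9): e=[5,15,0] → █  [on edge]
    (5,4)@(11, 9): e=[-7,19,8] → ·
    (2,5)@(5, 11): e=[15,5,0] → █  [on edge]
    (3,5)@(7, 11): e=[3,9,8] → █
    (4,5)@(9, 11): e=[-9,13,16] → ·
    (0,6)@(1, 13): e=[25,-5,0] → ·  [on edge]
    (2,6)@(5, 13): e=[1,3,16] → █
    (3,6)@(7, 13): e=[-11,7,24] → ·
    (2,7)@(5, 15): e=[-13,1,32] → ·
  covered (4 px):
    · · · · · ·
    · · · · · ·
    · · · · · ·
    · · · · · ·
    · · · · █ ·
    · · █ █ · ·
    · · █ · · ·
    · · · · · ·
T2:
  2·area = 32  (B↔C swapped to make it positive)
  edge (0, 8)→(8, 0): d=(8,-8) top-left  bias=+0
  edge (8, 0)→(4, 8): d=(-4,8) right/bottom  bias=-1
  edge (4, 8)→(0, 8): d=(-4,0) right/bottom  bias=-1
    (3,0)@(7, 1): e=[0,4,28] → █  [on edge]
    (4,0)@(9, 1): e=[16,-12,28] → ·
    (2,1)@(5, 3): e=[0,12,20] → █  [on edge]
    (3,1)@(7, 3): e=[16,-4,20] → ·
    (1,2)@(3, 5): e=[0,20,12] → █  [on edge]
    (3,2)@(7, 5): e=[32,-12,12] → ·
    (0,3)@(1, 7): e=[0,28,4] → █  [on edge]
    (2,3)@(5, 7): e=[32,-4,4] → ·
    (0,4)@(1, 9): e=[16,20,-4] → ·
    (1,4)@(3, 9): e=[32,4,-4] → ·
  covered (6 px):
    · · · █ · ·
    · · █ · · ·
    · █ █ · · ·
    █ █ · · · ·
    · · · · · ·
    · · · · · ·
    · · · · · ·
    · · · · · ·
T3:
  2·area = 96
  edge (2, 8)→(10, 2): d=(8,-6) top-left  bias=+0
  edge (10, 2)→(10, 14): d=(0,12) right/bottom  bias=-1
  edge (10, 14)→(2, 8): d=(-8,-6) top-left  bias=+0
    (4,1)@(9, 3): e=[2,12,82] → █
    (5,1)@(11, 3): e=[14,-12,94] → ·
    (3,2)@(7, 5): e=[6,36,54] → █
    (5,2)@(11, 5): e=[30,-12,78] → ·
    (2,3)@(5, 7): e=[10,60,26] → █
    (5,3)@(11, 7): e=[46,-12,62] → ·
    (2,4)@(5, 9): e=[26,60,10] → █
    (5,4)@(11, 9): e=[62,-12,46] → ·
    (2,5)@(5, 11): e=[42,60,-6] → ·
    (3,5)@(7, 11): e=[54,36,6] → █
    (5,5)@(11, 11): e=[78,-12,30] → ·
    (3,6)@(7, 13): e=[70,36,-10] → ·
  covered (12 px):
    · · · · · ·
    · · · · █ ·
    · · · █ █ ·
    · · █ █ █ ·
    · · █ █ █ ·
    · · · █ █ ·
    · · · · █ ·
    · · · · · ·

Final: 24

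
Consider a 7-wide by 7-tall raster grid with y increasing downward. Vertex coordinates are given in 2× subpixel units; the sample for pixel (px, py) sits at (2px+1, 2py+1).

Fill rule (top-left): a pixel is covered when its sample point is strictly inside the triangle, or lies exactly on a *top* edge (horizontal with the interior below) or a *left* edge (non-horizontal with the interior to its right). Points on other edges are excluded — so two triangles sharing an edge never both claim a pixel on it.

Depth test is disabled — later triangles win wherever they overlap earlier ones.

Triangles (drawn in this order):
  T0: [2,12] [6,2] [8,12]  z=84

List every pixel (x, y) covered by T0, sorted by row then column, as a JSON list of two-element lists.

T0:
  2·area = 60
  edge (2, 12)→(6, 2): d=(4,-10) top-left  bias=+0
  edge (6, 2)→(8, 12): d=(2,10) right/bottom  bias=-1
  edge (8, 12)→(2, 12): d=(-6,0) right/bottom  bias=-1
    (2,2)@(5, 5): e=[2,16,42] → #
    (3,2)@(7, 5): e=[22,-4,42] → ·
    (2,3)@(5, 7): e=[10,20,30] → #
    (3,3)@(7, 7): e=[30,0,30] → ·  [on edge]
    (2,4)@(5, 9): e=[18,24,18] → #
    (3,4)@(7, 9): e=[38,4,18] → #
    (4,4)@(9, 9): e=[58,-16,18] → ·
    (1,5)@(3, 11): e=[6,48,6] → #
    (4,5)@(9, 11): e=[66,-12,6] → ·
    (1,6)@(3, 13): e=[14,52,-6] → ·
    (2,6)@(5, 13): e=[34,32,-6] → ·
    (3,6)@(7, 13): e=[54,12,-6] → ·
  covered (7 px):
    · · · · · · ·
    · · · · · · ·
    · · # · · · ·
    · · # · · · ·
    · · # # · · ·
    · # # # · · ·
    · · · · · · ·

Answer: [[2,2],[2,3],[2,4],[3,4],[1,5],[2,5],[3,5]]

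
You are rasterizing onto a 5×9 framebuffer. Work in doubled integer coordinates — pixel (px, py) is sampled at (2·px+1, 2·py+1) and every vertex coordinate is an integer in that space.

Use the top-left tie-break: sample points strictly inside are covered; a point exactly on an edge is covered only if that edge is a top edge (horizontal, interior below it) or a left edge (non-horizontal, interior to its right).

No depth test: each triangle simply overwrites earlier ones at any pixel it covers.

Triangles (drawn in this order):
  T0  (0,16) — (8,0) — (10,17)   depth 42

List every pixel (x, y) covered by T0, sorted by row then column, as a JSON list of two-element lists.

T0:
  2·area = 168
  edge (0, 16)→(8, 0): d=(8,-16) top-left  bias=+0
  edge (8, 0)→(10, 17): d=(2,17) right/bottom  bias=-1
  edge (10, 17)→(0, 16): d=(-10,-1) top-left  bias=+0
    (3,1)@(7, 3): e=[8,23,137] → X
    (4,1)@(9, 3): e=[40,-11,139] → .
    (3,2)@(7, 5): e=[24,27,117] → X
    (4,2)@(9, 5): e=[56,-7,119] → .
    (2,3)@(5, 7): e=[8,65,95] → X
    (4,3)@(9, 7): e=[72,-3,99] → .
    (2,4)@(5, 9): e=[24,69,75] → X
    (4,4)@(9, 9): e=[88,1,79] → X
    (1,5)@(3, 11): e=[8,107,53] → X
    (1,6)@(3, 13): e=[24,111,33] → X
    (0,7)@(1, 15): e=[8,149,11] → X
    (0,8)@(1, 17): e=[24,153,-9] → .
  covered (20 px):
    . . . . .
    . . . X .
    . . . X .
    . . X X .
    . . X X X
    . X X X X
    . X X X X
    X X X X X
    . . . . .

Final: [[3,1],[3,2],[2,3],[3,3],[2,4],[3,4],[4,4],[1,5],[2,5],[3,5],[4,5],[1,6],[2,6],[3,6],[4,6],[0,7],[1,7],[2,7],[3,7],[4,7]]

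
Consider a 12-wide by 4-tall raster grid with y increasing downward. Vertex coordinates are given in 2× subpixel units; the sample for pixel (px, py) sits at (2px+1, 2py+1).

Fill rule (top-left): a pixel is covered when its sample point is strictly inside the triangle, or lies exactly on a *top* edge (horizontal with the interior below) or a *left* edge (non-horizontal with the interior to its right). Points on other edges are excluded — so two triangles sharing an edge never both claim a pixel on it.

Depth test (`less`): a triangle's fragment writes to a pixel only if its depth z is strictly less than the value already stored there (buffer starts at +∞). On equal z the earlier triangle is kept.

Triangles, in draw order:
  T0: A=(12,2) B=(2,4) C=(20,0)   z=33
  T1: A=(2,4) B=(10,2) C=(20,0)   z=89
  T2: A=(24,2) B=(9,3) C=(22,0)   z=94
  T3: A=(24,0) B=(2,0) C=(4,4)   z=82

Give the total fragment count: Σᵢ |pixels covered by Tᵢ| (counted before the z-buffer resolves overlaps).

T0:
  2·area = 4
  edge (12, 2)→(2, 4): d=(-10,2) right/bottom  bias=-1
  edge (2, 4)→(20, 0): d=(18,-4) top-left  bias=+0
  edge (20, 0)→(12, 2): d=(-8,2) right/bottom  bias=-1
    (8,0)@(17, 1): e=[0,6,-2] → .  [on edge]
    (3,1)@(7, 3): e=[0,2,2] → .  [on edge]
  covered (0 px):
    . . . . . . . . . . . .
    . . . . . . . . . . . .
    . . . . . . . . . . . .
    . . . . . . . . . . . .
T1:
  2·area = 4
  edge (2, 4)→(10, 2): d=(8,-2) top-left  bias=+0
  edge (10, 2)→(20, 0): d=(10,-2) top-left  bias=+0
  edge (20, 0)→(2, 4): d=(-18,4) right/bottom  bias=-1
    (7,0)@(15, 1): e=[2,0,2] → X  [on edge]
    (8,0)@(17, 1): e=[6,4,-6] → .
    (2,1)@(5, 3): e=[-2,0,6] → .  [on edge]
    (7,1)@(15, 3): e=[18,20,-34] → .
  covered (1 px):
    . . . . . . . X . . . .
    . . . . . . . . . . . .
    . . . . . . . . . . . .
    . . . . . . . . . . . .
T2:
  2·area = 32
  edge (24, 2)→(9, 3): d=(-15,1) right/bottom  bias=-1
  edge (9, 3)→(22, 0): d=(13,-3) top-left  bias=+0
  edge (22, 0)→(24, 2): d=(2,2) right/bottom  bias=-1
    (9,0)@(19, 1): e=[20,4,8] → X
    (10,0)@(21, 1): e=[18,10,4] → X
    (11,0)@(23, 1): e=[16,16,0] → .  [on edge]
    (4,1)@(9, 3): e=[0,0,32] → .  [on edge]
    (9,1)@(19, 3): e=[-10,30,12] → .
    (10,1)@(21, 3): e=[-12,36,8] → .
  covered (2 px):
    . . . . . . . . . X X .
    . . . . . . . . . . . .
    . . . . . . . . . . . .
    . . . . . . . . . . . .
T3:
  2·area = 88  (B↔C swapped to make it positive)
  edge (24, 0)→(4, 4): d=(-20,4) right/bottom  bias=-1
  edge (4, 4)→(2, 0): d=(-2,-4) top-left  bias=+0
  edge (2, 0)→(24, 0): d=(22,0) top-left  bias=+0
    (1,0)@(3, 1): e=[64,2,22] → X
    (2,0)@(5, 1): e=[56,10,22] → X
    (3,0)@(7, 1): e=[48,18,22] → X
    (4,0)@(9, 1): e=[40,26,22] → X
    (5,0)@(11, 1): e=[32,34,22] → X
    (6,0)@(13, 1): e=[24,42,22] → X
    (7,0)@(15, 1): e=[16,50,22] → X
    (8,0)@(17, 1): e=[8,58,22] → X
    (9,0)@(19, 1): e=[0,66,22] → .  [on edge]
    (1,1)@(3, 3): e=[24,-2,66] → .
    (2,1)@(5, 3): e=[16,6,66] → X
    (4,1)@(9, 3): e=[0,22,66] → .  [on edge]
  covered (10 px):
    . X X X X X X X X . . .
    . . X X . . . . . . . .
    . . . . . . . . . . . .
    . . . . . . . . . . . .

Final: 13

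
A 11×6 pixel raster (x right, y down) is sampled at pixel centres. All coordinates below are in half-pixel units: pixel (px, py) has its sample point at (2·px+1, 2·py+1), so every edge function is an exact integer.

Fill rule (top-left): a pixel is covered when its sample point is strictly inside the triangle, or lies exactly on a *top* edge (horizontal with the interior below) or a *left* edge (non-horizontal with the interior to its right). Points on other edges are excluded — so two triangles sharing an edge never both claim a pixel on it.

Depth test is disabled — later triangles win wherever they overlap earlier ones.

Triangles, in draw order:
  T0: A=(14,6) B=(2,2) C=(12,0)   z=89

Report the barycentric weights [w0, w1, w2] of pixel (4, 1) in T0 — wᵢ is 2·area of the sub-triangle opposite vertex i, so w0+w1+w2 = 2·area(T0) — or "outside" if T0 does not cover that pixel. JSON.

T0:
  2·area = 64
  edge (14, 6)→(2, 2): d=(-12,-4) top-left  bias=+0
  edge (2, 2)→(12, 0): d=(10,-2) top-left  bias=+0
  edge (12, 0)→(14, 6): d=(2,6) right/bottom  bias=-1
    (3,0)@(7, 1): e=[32,0,32] → #  [on edge]
    (4,0)@(9, 1): e=[40,4,20] → #
    (5,0)@(11, 1): e=[48,8,8] → #
    (6,0)@(13, 1): e=[56,12,-4] → ·
    (2,1)@(5, 3): e=[0,16,48] → #  [on edge]
    (6,1)@(13, 3): e=[32,32,0] → ·  [on edge]
    (2,2)@(5, 5): e=[-24,36,52] → ·
    (3,2)@(7, 5): e=[-16,40,40] → ·
    (4,2)@(9, 5): e=[-8,44,28] → ·
    (5,2)@(11, 5): e=[0,48,16] → #  [on edge]
    (6,2)@(13, 5): e=[8,52,4] → #
    (7,2)@(15, 5): e=[16,56,-8] → ·
    (8,3)@(17, 7): e=[0,80,-16] → ·  [on edge]
    (7,4)@(15, 9): e=[-32,96,0] → ·  [on edge]
  covered (9 px):
    · · · # # # · · · · ·
    · · # # # # · · · · ·
    · · · · · # # · · · ·
    · · · · · · · · · · ·
    · · · · · · · · · · ·
    · · · · · · · · · · ·

Result: [24,24,16]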